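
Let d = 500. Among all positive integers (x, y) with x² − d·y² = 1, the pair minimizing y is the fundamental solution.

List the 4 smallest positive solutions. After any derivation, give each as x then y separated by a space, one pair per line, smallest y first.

930249 41602
1730726404001 77400437796
3220013013190122249 144003359718540806
5990827771012465337616001 267917962749548332043592

√500 → a₀=22, period (2,1,3,2,1,…,1,2,44); ℓ=14 even so k=13
k=0  a_k=22  p_k/q_k = 22/1
…
k=8  a_k=1  p_k/q_k = 15809/707
…
k=12  a_k=1  p_k/q_k = 335522/15005
k=13  a_k=2  p_k/q_k = 930249/41602
fundamental: x₁=930249, y₁=41602  (since 865363202001 − 500·1730726404 = 1)
(x_2, y_2) = (930249·930249 + 500·41602·41602, 930249·41602 + 41602·930249) = (1730726404001, 77400437796)
(x_3, y_3) = (930249·1730726404001 + 500·41602·77400437796, 930249·77400437796 + 41602·1730726404001) = (3220013013190122249, 144003359718540806)
(x_4, y_4) = (930249·3220013013190122249 + 500·41602·144003359718540806, 930249·144003359718540806 + 41602·3220013013190122249) = (5990827771012465337616001, 267917962749548332043592)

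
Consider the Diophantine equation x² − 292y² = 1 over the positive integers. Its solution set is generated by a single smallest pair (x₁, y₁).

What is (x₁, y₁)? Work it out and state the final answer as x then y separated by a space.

√292 = [17; 11,2,1,3,8,3,1,2,11,34, …], period ℓ=10 (even) → k=9
k=0  a_k=17  p_k/q_k = 17/1
k=1  a_k=11  p_k/q_k = 188/11
k=2  a_k=2  p_k/q_k = 393/23
k=3  a_k=1  p_k/q_k = 581/34
…
k=8  a_k=2  p_k/q_k = 200767/11749
k=9  a_k=11  p_k/q_k = 2281249/133500
(x₁, y₁) = (2281249, 133500);  2281249² − 292·133500² = 1 ✓

2281249 133500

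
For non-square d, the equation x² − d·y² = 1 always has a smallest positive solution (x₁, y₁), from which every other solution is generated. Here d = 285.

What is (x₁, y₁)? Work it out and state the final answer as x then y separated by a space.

2431 144

√285 → a₀=16, period (1,7,2,7,1,32); ℓ=6 even so k=5
k=0  a_k=16  p_k/q_k = 16/1
…
k=2  a_k=7  p_k/q_k = 135/8
k=3  a_k=2  p_k/q_k = 287/17
k=4  a_k=7  p_k/q_k = 2144/127
k=5  a_k=1  p_k/q_k = 2431/144
(x₁, y₁) = (2431, 144);  2431² − 285·144² = 1 ✓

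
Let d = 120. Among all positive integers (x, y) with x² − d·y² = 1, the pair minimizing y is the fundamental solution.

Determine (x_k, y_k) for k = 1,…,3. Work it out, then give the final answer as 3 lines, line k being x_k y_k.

11 1
241 22
5291 483

√120 = [10; 1,20, …], period ℓ=2 (even) → k=1
step 0: (10, 1)  from 10·(1,0) + (0,1)
step 1: (11, 1)  from 1·(10,1) + (1,0)
→ (11, 1).  Check: 11²=121, 120·1²=120, difference 1.
k=2:  x_2 = 11·11+120·1·1 = 241,  y_2 = 11·1+1·11 = 22
k=3:  x_3 = 11·241+120·1·22 = 5291,  y_3 = 11·22+1·241 = 483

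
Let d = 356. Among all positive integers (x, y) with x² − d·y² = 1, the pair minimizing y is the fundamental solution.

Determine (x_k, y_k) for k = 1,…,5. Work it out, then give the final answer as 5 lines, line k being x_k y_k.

500001 26500
500002000001 26500053000
500003000004500001 26500106000079500
500004000010000008000001 26500159000265000106000
500005000017500025000012500001 26500212000556500530000132500

[18; 1,6,1,1,2,…,6,1,36] for √356; ℓ=14 ⇒ convergent index 13
a_0=18:  p_0=18·1+0=18,  q_0=18·0+1=1
a_1=1:  p_1=1·18+1=19,  q_1=1·1+0=1
a_2=6:  p_2=6·19+18=132,  q_2=6·1+1=7
a_3=1:  p_3=1·132+19=151,  q_3=1·7+1=8
a_4=1:  p_4=1·151+132=283,  q_4=1·8+7=15
…
a_7=8:  p_7=8·1000+717=8717,  q_7=8·53+38=462
a_8=1:  p_8=1·8717+1000=9717,  q_8=1·462+53=515
a_9=2:  p_9=2·9717+8717=28151,  q_9=2·515+462=1492
…
a_12=6:  p_12=6·66019+37868=433982,  q_12=6·3499+2007=23001
a_13=1:  p_13=1·433982+66019=500001,  q_13=1·23001+3499=26500
fundamental: x₁=500001, y₁=26500  (since 250001000001 − 356·702250000 = 1)
k=2:  x_2 = 500001·500001+356·26500·26500 = 500002000001,  y_2 = 500001·26500+26500·500001 = 26500053000
k=3:  x_3 = 500001·500002000001+356·26500·26500053000 = 500003000004500001,  y_3 = 500001·26500053000+26500·500002000001 = 26500106000079500
k=4:  x_4 = 500001·500003000004500001+356·26500·26500106000079500 = 500004000010000008000001,  y_4 = 500001·26500106000079500+26500·500003000004500001 = 26500159000265000106000
k=5:  x_5 = 500001·500004000010000008000001+356·26500·26500159000265000106000 = 500005000017500025000012500001,  y_5 = 500001·26500159000265000106000+26500·500004000010000008000001 = 26500212000556500530000132500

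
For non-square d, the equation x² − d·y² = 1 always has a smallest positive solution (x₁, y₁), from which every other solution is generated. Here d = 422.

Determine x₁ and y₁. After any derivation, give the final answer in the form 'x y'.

7022501 341850

[20; 1,1,5,2,1,…,1,1,40] for √422; ℓ=14 ⇒ convergent index 13
step 0: (20, 1)  from 20·(1,0) + (0,1)
step 1: (21, 1)  from 1·(20,1) + (1,0)
step 2: (41, 2)  from 1·(21,1) + (20,1)
step 3: (226, 11)  from 5·(41,2) + (21,1)
step 4: (493, 24)  from 2·(226,11) + (41,2)
step 5: (719, 35)  from 1·(493,24) + (226,11)
step 6: (2650, 129)  from 3·(719,35) + (493,24)
…
step 9: (217526, 10589)  from 1·(163807,7974) + (53719,2615)
step 10: (598859, 29152)  from 2·(217526,10589) + (163807,7974)
…
step 12: (3810680, 185501)  from 1·(3211821,156349) + (598859,29152)
step 13: (7022501, 341850)  from 1·(3810680,185501) + (3211821,156349)
→ (7022501, 341850).  Check: 7022501²=49315520295001, 422·341850²=49315520295000, difference 1.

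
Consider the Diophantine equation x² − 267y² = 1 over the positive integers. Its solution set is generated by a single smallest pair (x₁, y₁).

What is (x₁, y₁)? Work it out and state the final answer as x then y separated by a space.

2402 147

√267 → a₀=16, period (2,1,15,1,2,32); ℓ=6 even so k=5
k=0  a_k=16  p_k/q_k = 16/1
k=1  a_k=2  p_k/q_k = 33/2
k=2  a_k=1  p_k/q_k = 49/3
k=3  a_k=15  p_k/q_k = 768/47
k=4  a_k=1  p_k/q_k = 817/50
k=5  a_k=2  p_k/q_k = 2402/147
fundamental: x₁=2402, y₁=147  (since 5769604 − 267·21609 = 1)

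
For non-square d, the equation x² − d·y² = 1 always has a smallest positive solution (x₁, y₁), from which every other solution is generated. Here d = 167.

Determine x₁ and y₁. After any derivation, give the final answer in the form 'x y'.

d=167: √d = [12; 1,11,1,24] (ℓ=4, even), read p_3/q_3
step 0: (12, 1)  from 12·(1,0) + (0,1)
step 1: (13, 1)  from 1·(12,1) + (1,0)
step 2: (155, 12)  from 11·(13,1) + (12,1)
step 3: (168, 13)  from 1·(155,12) + (13,1)
fundamental: x₁=168, y₁=13  (since 28224 − 167·169 = 1)

168 13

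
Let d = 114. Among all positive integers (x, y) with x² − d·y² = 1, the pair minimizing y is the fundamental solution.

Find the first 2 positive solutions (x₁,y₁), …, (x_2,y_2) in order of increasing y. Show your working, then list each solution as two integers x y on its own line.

1025 96
2101249 196800

[10; 1,2,10,2,1,20] for √114; ℓ=6 ⇒ convergent index 5
a_0=10:  p_0=10·1+0=10,  q_0=10·0+1=1
a_1=1:  p_1=1·10+1=11,  q_1=1·1+0=1
a_2=2:  p_2=2·11+10=32,  q_2=2·1+1=3
a_3=10:  p_3=10·32+11=331,  q_3=10·3+1=31
a_4=2:  p_4=2·331+32=694,  q_4=2·31+3=65
a_5=1:  p_5=1·694+331=1025,  q_5=1·65+31=96
(x₁, y₁) = (1025, 96);  1025² − 114·96² = 1 ✓
(x_2, y_2) = (1025·1025 + 114·96·96, 1025·96 + 96·1025) = (2101249, 196800)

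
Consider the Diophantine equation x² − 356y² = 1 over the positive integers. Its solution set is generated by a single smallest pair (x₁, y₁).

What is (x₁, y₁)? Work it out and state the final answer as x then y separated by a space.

d=356: √d = [18; 1,6,1,1,2,…,6,1,36] (ℓ=14, even), read p_13/q_13
a_0=18:  p_0=18·1+0=18,  q_0=18·0+1=1
a_1=1:  p_1=1·18+1=19,  q_1=1·1+0=1
a_2=6:  p_2=6·19+18=132,  q_2=6·1+1=7
…
a_4=1:  p_4=1·151+132=283,  q_4=1·8+7=15
…
a_7=8:  p_7=8·1000+717=8717,  q_7=8·53+38=462
a_8=1:  p_8=1·8717+1000=9717,  q_8=1·462+53=515
a_9=2:  p_9=2·9717+8717=28151,  q_9=2·515+462=1492
a_10=1:  p_10=1·28151+9717=37868,  q_10=1·1492+515=2007
a_11=1:  p_11=1·37868+28151=66019,  q_11=1·2007+1492=3499
a_12=6:  p_12=6·66019+37868=433982,  q_12=6·3499+2007=23001
a_13=1:  p_13=1·433982+66019=500001,  q_13=1·23001+3499=26500
fundamental: x₁=500001, y₁=26500  (since 250001000001 − 356·702250000 = 1)

500001 26500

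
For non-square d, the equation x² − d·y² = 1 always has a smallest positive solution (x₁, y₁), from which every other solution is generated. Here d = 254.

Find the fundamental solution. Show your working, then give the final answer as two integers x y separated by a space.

d=254: √d = [15; 1,14,1,30] (ℓ=4, even), read p_3/q_3
i=0: a=15 ⇒ p=15, q=1
…
i=2: a=14 ⇒ p=239, q=15
i=3: a=1 ⇒ p=255, q=16
(x₁, y₁) = (255, 16);  255² − 254·16² = 1 ✓

255 16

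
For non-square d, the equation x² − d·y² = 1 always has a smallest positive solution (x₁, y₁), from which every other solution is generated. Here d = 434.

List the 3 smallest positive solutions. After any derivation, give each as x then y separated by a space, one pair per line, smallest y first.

√434 → a₀=20, period (1,4,1,40); ℓ=4 even so k=3
i=0: a=20 ⇒ p=20, q=1
i=1: a=1 ⇒ p=21, q=1
i=2: a=4 ⇒ p=104, q=5
i=3: a=1 ⇒ p=125, q=6
(x₁, y₁) = (125, 6);  125² − 434·6² = 1 ✓
(x_2, y_2) = (125·125 + 434·6·6, 125·6 + 6·125) = (31249, 1500)
(x_3, y_3) = (125·31249 + 434·6·1500, 125·1500 + 6·31249) = (7812125, 374994)

125 6
31249 1500
7812125 374994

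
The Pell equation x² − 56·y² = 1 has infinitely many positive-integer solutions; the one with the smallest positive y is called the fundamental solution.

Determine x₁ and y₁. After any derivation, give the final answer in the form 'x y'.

√56 → a₀=7, period (2,14); ℓ=2 even so k=1
step 0: (7, 1)  from 7·(1,0) + (0,1)
step 1: (15, 2)  from 2·(7,1) + (1,0)
→ (15, 2).  Check: 15²=225, 56·2²=224, difference 1.

15 2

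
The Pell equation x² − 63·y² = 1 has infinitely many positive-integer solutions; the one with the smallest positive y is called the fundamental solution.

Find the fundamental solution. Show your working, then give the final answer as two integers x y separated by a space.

d=63: √d = [7; 1,14] (ℓ=2, even), read p_1/q_1
k=0  a_k=7  p_k/q_k = 7/1
k=1  a_k=1  p_k/q_k = 8/1
→ (8, 1).  Check: 8²=64, 63·1²=63, difference 1.

8 1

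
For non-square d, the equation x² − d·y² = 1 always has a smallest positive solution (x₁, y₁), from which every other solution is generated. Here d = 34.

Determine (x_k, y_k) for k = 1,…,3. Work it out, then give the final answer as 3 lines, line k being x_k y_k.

√34 → a₀=5, period (1,4,1,10); ℓ=4 even so k=3
a_0=5:  p_0=5·1+0=5,  q_0=5·0+1=1
a_1=1:  p_1=1·5+1=6,  q_1=1·1+0=1
a_2=4:  p_2=4·6+5=29,  q_2=4·1+1=5
a_3=1:  p_3=1·29+6=35,  q_3=1·5+1=6
→ (35, 6).  Check: 35²=1225, 34·6²=1224, difference 1.
(35+6√34)^2 = 2449 + 420√34
(35+6√34)^3 = 171395 + 29394√34

35 6
2449 420
171395 29394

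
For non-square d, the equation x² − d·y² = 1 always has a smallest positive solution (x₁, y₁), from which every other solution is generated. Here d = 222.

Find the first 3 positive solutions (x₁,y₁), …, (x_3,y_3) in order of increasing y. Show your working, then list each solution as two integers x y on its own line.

149 10
44401 2980
13231349 888030

d=222: √d = [14; 1,8,1,28] (ℓ=4, even), read p_3/q_3
step 0: (14, 1)  from 14·(1,0) + (0,1)
…
step 2: (134, 9)  from 8·(15,1) + (14,1)
step 3: (149, 10)  from 1·(134,9) + (15,1)
(x₁, y₁) = (149, 10);  149² − 222·10² = 1 ✓
k=2:  x_2 = 149·149+222·10·10 = 44401,  y_2 = 149·10+10·149 = 2980
k=3:  x_3 = 149·44401+222·10·2980 = 13231349,  y_3 = 149·2980+10·44401 = 888030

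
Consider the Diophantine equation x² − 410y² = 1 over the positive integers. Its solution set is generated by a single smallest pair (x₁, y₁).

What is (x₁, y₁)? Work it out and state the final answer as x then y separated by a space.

d=410: √d = [20; 4,40] (ℓ=2, even), read p_1/q_1
a_0=20:  p_0=20·1+0=20,  q_0=20·0+1=1
a_1=4:  p_1=4·20+1=81,  q_1=4·1+0=4
(x₁, y₁) = (81, 4);  81² − 410·4² = 1 ✓

81 4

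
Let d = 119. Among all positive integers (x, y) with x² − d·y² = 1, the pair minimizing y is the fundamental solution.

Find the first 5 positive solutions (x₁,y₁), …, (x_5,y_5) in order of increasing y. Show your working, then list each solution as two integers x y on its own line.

d=119: √d = [10; 1,9,1,20] (ℓ=4, even), read p_3/q_3
i=0: a=10 ⇒ p=10, q=1
…
i=2: a=9 ⇒ p=109, q=10
i=3: a=1 ⇒ p=120, q=11
→ (120, 11).  Check: 120²=14400, 119·11²=14399, difference 1.
(x_2, y_2) = (120·120 + 119·11·11, 120·11 + 11·120) = (28799, 2640)
(x_3, y_3) = (120·28799 + 119·11·2640, 120·2640 + 11·28799) = (6911640, 633589)
(x_4, y_4) = (120·6911640 + 119·11·633589, 120·633589 + 11·6911640) = (1658764801, 152058720)
(x_5, y_5) = (120·1658764801 + 119·11·152058720, 120·152058720 + 11·1658764801) = (398096640600, 36493459211)

120 11
28799 2640
6911640 633589
1658764801 152058720
398096640600 36493459211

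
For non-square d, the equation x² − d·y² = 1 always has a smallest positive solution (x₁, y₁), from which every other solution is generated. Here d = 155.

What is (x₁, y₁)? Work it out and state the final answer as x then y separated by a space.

d=155: √d = [12; 2,4,2,24] (ℓ=4, even), read p_3/q_3
step 0: (12, 1)  from 12·(1,0) + (0,1)
step 1: (25, 2)  from 2·(12,1) + (1,0)
step 2: (112, 9)  from 4·(25,2) + (12,1)
step 3: (249, 20)  from 2·(112,9) + (25,2)
(x₁, y₁) = (249, 20);  249² − 155·20² = 1 ✓

249 20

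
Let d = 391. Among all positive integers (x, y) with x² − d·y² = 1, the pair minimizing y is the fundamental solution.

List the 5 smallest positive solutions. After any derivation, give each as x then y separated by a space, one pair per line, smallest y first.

7338680 371133
107712448284799 5447252648880
1580934379957370111960 79951288138564985667
23203943031010998074028940801 1173473838473442730776750240
340572625285638001757449457184853400 17223497977856489447705304337580733

√391 = [19; 1,3,2,2,1,…,3,1,38, …], period ℓ=16 (even) → k=15
i=0: a=19 ⇒ p=19, q=1
i=1: a=1 ⇒ p=20, q=1
…
i=3: a=2 ⇒ p=178, q=9
i=4: a=2 ⇒ p=435, q=22
…
i=7: a=2 ⇒ p=2709, q=137
i=8: a=19 ⇒ p=52519, q=2656
…
i=10: a=1 ⇒ p=160266, q=8105
i=11: a=1 ⇒ p=268013, q=13554
i=12: a=2 ⇒ p=696292, q=35213
…
i=14: a=3 ⇒ p=5678083, q=287153
i=15: a=1 ⇒ p=7338680, q=371133
(x₁, y₁) = (7338680, 371133);  7338680² − 391·371133² = 1 ✓
(7338680+371133√391)^2 = 107712448284799 + 5447252648880√391
(7338680+371133√391)^3 = 1580934379957370111960 + 79951288138564985667√391
(7338680+371133√391)^4 = 23203943031010998074028940801 + 1173473838473442730776750240√391
(7338680+371133√391)^5 = 340572625285638001757449457184853400 + 17223497977856489447705304337580733√391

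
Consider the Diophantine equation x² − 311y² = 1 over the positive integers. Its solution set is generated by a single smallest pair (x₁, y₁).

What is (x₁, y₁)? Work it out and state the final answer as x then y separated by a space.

√311 = [17; 1,1,1,2,1,…,1,1,34, …], period ℓ=16 (even) → k=15
a_0=17:  p_0=17·1+0=17,  q_0=17·0+1=1
a_1=1:  p_1=1·17+1=18,  q_1=1·1+0=1
a_2=1:  p_2=1·18+17=35,  q_2=1·1+1=2
…
a_5=1:  p_5=1·141+53=194,  q_5=1·8+3=11
a_6=6:  p_6=6·194+141=1305,  q_6=6·11+8=74
a_7=3:  p_7=3·1305+194=4109,  q_7=3·74+11=233
…
a_13=1:  p_13=1·4565134+1594239=6159373,  q_13=1·258865+90401=349266
a_14=1:  p_14=1·6159373+4565134=10724507,  q_14=1·349266+258865=608131
a_15=1:  p_15=1·10724507+6159373=16883880,  q_15=1·608131+349266=957397
fundamental: x₁=16883880, y₁=957397  (since 285065403854400 − 311·916609015609 = 1)

16883880 957397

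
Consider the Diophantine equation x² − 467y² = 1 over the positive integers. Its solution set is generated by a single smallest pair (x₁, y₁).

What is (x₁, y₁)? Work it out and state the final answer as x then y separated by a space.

d=467: √d = [21; 1,1,1,1,3,…,1,1,42] (ℓ=14, even), read p_13/q_13
a_0=21:  p_0=21·1+0=21,  q_0=21·0+1=1
…
a_3=1:  p_3=1·43+22=65,  q_3=1·2+1=3
…
a_5=3:  p_5=3·108+65=389,  q_5=3·5+3=18
…
a_8=3:  p_8=3·27164+1275=82767,  q_8=3·1257+59=3830
a_9=3:  p_9=3·82767+27164=275465,  q_9=3·3830+1257=12747
…
a_11=1:  p_11=1·358232+275465=633697,  q_11=1·16577+12747=29324
a_12=1:  p_12=1·633697+358232=991929,  q_12=1·29324+16577=45901
a_13=1:  p_13=1·991929+633697=1625626,  q_13=1·45901+29324=75225
→ (1625626, 75225).  Check: 1625626²=2642659891876, 467·75225²=2642659891875, difference 1.

1625626 75225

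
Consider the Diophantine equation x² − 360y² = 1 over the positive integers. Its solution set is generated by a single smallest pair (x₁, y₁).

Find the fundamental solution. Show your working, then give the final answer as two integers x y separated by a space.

19 1

√360 → a₀=18, period (1,36); ℓ=2 even so k=1
step 0: (18, 1)  from 18·(1,0) + (0,1)
step 1: (19, 1)  from 1·(18,1) + (1,0)
(x₁, y₁) = (19, 1);  19² − 360·1² = 1 ✓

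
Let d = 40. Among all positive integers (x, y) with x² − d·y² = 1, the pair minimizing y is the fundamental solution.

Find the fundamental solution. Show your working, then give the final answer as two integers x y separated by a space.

√40 → a₀=6, period (3,12); ℓ=2 even so k=1
a_0=6:  p_0=6·1+0=6,  q_0=6·0+1=1
a_1=3:  p_1=3·6+1=19,  q_1=3·1+0=3
fundamental: x₁=19, y₁=3  (since 361 − 40·9 = 1)

19 3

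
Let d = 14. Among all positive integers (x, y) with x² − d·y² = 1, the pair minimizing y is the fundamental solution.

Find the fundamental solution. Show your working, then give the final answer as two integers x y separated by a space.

√14 = [3; 1,2,1,6, …], period ℓ=4 (even) → k=3
k=0  a_k=3  p_k/q_k = 3/1
…
k=2  a_k=2  p_k/q_k = 11/3
k=3  a_k=1  p_k/q_k = 15/4
(x₁, y₁) = (15, 4);  15² − 14·4² = 1 ✓

15 4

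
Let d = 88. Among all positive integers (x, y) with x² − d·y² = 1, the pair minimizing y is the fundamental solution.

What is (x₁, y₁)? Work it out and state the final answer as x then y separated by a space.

d=88: √d = [9; 2,1,1,1,2,18] (ℓ=6, even), read p_5/q_5
i=0: a=9 ⇒ p=9, q=1
i=1: a=2 ⇒ p=19, q=2
i=2: a=1 ⇒ p=28, q=3
i=3: a=1 ⇒ p=47, q=5
i=4: a=1 ⇒ p=75, q=8
i=5: a=2 ⇒ p=197, q=21
(x₁, y₁) = (197, 21);  197² − 88·21² = 1 ✓

197 21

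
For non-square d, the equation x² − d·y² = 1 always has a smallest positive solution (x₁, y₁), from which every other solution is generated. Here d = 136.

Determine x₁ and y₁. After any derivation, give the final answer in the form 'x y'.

d=136: √d = [11; 1,1,1,22] (ℓ=4, even), read p_3/q_3
a_0=11:  p_0=11·1+0=11,  q_0=11·0+1=1
…
a_2=1:  p_2=1·12+11=23,  q_2=1·1+1=2
a_3=1:  p_3=1·23+12=35,  q_3=1·2+1=3
fundamental: x₁=35, y₁=3  (since 1225 − 136·9 = 1)

35 3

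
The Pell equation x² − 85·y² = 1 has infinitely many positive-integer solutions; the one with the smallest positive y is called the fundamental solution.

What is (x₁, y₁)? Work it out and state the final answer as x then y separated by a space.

285769 30996

√85 → a₀=9, period (4,1,1,4,18); ℓ=5 odd so k=9
k=0  a_k=9  p_k/q_k = 9/1
k=1  a_k=4  p_k/q_k = 37/4
k=2  a_k=1  p_k/q_k = 46/5
k=3  a_k=1  p_k/q_k = 83/9
…
k=5  a_k=18  p_k/q_k = 6887/747
k=6  a_k=4  p_k/q_k = 27926/3029
…
k=8  a_k=1  p_k/q_k = 62739/6805
k=9  a_k=4  p_k/q_k = 285769/30996
fundamental: x₁=285769, y₁=30996  (since 81663921361 − 85·960752016 = 1)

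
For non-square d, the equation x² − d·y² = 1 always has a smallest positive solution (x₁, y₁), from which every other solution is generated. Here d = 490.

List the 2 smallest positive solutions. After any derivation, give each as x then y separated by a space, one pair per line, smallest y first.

1039681 46968
2161873163521 97663474416

[22; 7,2,1,4,4,4,1,2,7,44] for √490; ℓ=10 ⇒ convergent index 9
i=0: a=22 ⇒ p=22, q=1
i=1: a=7 ⇒ p=155, q=7
i=2: a=2 ⇒ p=332, q=15
i=3: a=1 ⇒ p=487, q=22
i=4: a=4 ⇒ p=2280, q=103
i=5: a=4 ⇒ p=9607, q=434
…
i=7: a=1 ⇒ p=50315, q=2273
i=8: a=2 ⇒ p=141338, q=6385
i=9: a=7 ⇒ p=1039681, q=46968
(x₁, y₁) = (1039681, 46968);  1039681² − 490·46968² = 1 ✓
(1039681+46968√490)^2 = 2161873163521 + 97663474416√490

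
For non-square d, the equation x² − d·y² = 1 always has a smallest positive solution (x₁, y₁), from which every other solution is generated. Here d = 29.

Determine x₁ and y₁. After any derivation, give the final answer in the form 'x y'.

√29 → a₀=5, period (2,1,1,2,10); ℓ=5 odd so k=9
i=0: a=5 ⇒ p=5, q=1
…
i=3: a=1 ⇒ p=27, q=5
i=4: a=2 ⇒ p=70, q=13
i=5: a=10 ⇒ p=727, q=135
i=6: a=2 ⇒ p=1524, q=283
i=7: a=1 ⇒ p=2251, q=418
i=8: a=1 ⇒ p=3775, q=701
i=9: a=2 ⇒ p=9801, q=1820
fundamental: x₁=9801, y₁=1820  (since 96059601 − 29·3312400 = 1)

9801 1820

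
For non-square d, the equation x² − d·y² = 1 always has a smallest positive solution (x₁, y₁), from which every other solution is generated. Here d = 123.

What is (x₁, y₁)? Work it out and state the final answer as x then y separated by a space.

√123 → a₀=11, period (11,22); ℓ=2 even so k=1
step 0: (11, 1)  from 11·(1,0) + (0,1)
step 1: (122, 11)  from 11·(11,1) + (1,0)
fundamental: x₁=122, y₁=11  (since 14884 − 123·121 = 1)

122 11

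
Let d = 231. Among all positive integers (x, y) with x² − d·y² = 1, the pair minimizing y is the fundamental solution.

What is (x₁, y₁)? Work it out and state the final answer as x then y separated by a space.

76 5

[15; 5,30] for √231; ℓ=2 ⇒ convergent index 1
a_0=15:  p_0=15·1+0=15,  q_0=15·0+1=1
a_1=5:  p_1=5·15+1=76,  q_1=5·1+0=5
fundamental: x₁=76, y₁=5  (since 5776 − 231·25 = 1)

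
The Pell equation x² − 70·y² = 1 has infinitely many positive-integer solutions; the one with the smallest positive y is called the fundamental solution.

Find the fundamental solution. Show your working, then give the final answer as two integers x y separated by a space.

√70 → a₀=8, period (2,1,2,1,2,16); ℓ=6 even so k=5
k=0  a_k=8  p_k/q_k = 8/1
k=1  a_k=2  p_k/q_k = 17/2
…
k=4  a_k=1  p_k/q_k = 92/11
k=5  a_k=2  p_k/q_k = 251/30
→ (251, 30).  Check: 251²=63001, 70·30²=63000, difference 1.

251 30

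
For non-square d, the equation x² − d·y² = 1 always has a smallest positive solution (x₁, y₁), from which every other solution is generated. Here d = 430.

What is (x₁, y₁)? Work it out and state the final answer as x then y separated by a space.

√430 = [20; 1,2,1,3,1,…,2,1,40, …], period ℓ=14 (even) → k=13
i=0: a=20 ⇒ p=20, q=1
i=1: a=1 ⇒ p=21, q=1
…
i=3: a=1 ⇒ p=83, q=4
i=4: a=3 ⇒ p=311, q=15
…
i=6: a=6 ⇒ p=2675, q=129
i=7: a=8 ⇒ p=21794, q=1051
i=8: a=6 ⇒ p=133439, q=6435
…
i=11: a=1 ⇒ p=754371, q=36379
i=12: a=2 ⇒ p=2107880, q=101651
i=13: a=1 ⇒ p=2862251, q=138030
(x₁, y₁) = (2862251, 138030);  2862251² − 430·138030² = 1 ✓

2862251 138030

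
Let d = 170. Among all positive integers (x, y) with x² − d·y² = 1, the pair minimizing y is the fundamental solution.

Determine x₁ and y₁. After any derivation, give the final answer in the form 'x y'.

[13; 26] for √170; ℓ=1 ⇒ convergent index 1
i=0: a=13 ⇒ p=13, q=1
i=1: a=26 ⇒ p=339, q=26
→ (339, 26).  Check: 339²=114921, 170·26²=114920, difference 1.

339 26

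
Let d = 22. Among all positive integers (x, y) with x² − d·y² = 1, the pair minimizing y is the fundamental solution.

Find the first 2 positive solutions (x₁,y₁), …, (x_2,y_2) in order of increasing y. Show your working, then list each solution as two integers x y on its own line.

197 42
77617 16548

√22 = [4; 1,2,4,2,1,8, …], period ℓ=6 (even) → k=5
k=0  a_k=4  p_k/q_k = 4/1
…
k=4  a_k=2  p_k/q_k = 136/29
k=5  a_k=1  p_k/q_k = 197/42
fundamental: x₁=197, y₁=42  (since 38809 − 22·1764 = 1)
k=2:  x_2 = 197·197+22·42·42 = 77617,  y_2 = 197·42+42·197 = 16548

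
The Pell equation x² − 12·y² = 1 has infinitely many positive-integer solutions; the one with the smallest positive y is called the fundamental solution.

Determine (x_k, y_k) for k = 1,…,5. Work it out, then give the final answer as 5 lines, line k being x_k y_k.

√12 = [3; 2,6, …], period ℓ=2 (even) → k=1
a_0=3:  p_0=3·1+0=3,  q_0=3·0+1=1
a_1=2:  p_1=2·3+1=7,  q_1=2·1+0=2
fundamental: x₁=7, y₁=2  (since 49 − 12·4 = 1)
(x_2, y_2) = (7·7 + 12·2·2, 7·2 + 2·7) = (97, 28)
(x_3, y_3) = (7·97 + 12·2·28, 7·28 + 2·97) = (1351, 390)
(x_4, y_4) = (7·1351 + 12·2·390, 7·390 + 2·1351) = (18817, 5432)
(x_5, y_5) = (7·18817 + 12·2·5432, 7·5432 + 2·18817) = (262087, 75658)

7 2
97 28
1351 390
18817 5432
262087 75658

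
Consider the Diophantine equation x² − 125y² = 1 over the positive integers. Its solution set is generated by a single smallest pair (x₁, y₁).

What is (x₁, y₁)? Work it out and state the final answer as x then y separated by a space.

[11; 5,1,1,5,22] for √125; ℓ=5 ⇒ convergent index 9
k=0  a_k=11  p_k/q_k = 11/1
k=1  a_k=5  p_k/q_k = 56/5
k=2  a_k=1  p_k/q_k = 67/6
k=3  a_k=1  p_k/q_k = 123/11
…
k=5  a_k=22  p_k/q_k = 15127/1353
k=6  a_k=5  p_k/q_k = 76317/6826
…
k=8  a_k=1  p_k/q_k = 167761/15005
k=9  a_k=5  p_k/q_k = 930249/83204
fundamental: x₁=930249, y₁=83204  (since 865363202001 − 125·6922905616 = 1)

930249 83204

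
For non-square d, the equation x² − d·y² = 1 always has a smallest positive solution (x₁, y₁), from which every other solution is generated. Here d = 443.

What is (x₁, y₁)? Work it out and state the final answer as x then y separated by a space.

442 21

[21; 21,42] for √443; ℓ=2 ⇒ convergent index 1
a_0=21:  p_0=21·1+0=21,  q_0=21·0+1=1
a_1=21:  p_1=21·21+1=442,  q_1=21·1+0=21
fundamental: x₁=442, y₁=21  (since 195364 − 443·441 = 1)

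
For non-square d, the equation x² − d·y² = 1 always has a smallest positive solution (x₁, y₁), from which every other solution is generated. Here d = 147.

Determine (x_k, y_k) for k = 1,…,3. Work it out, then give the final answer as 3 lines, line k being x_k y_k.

√147 → a₀=12, period (8,24); ℓ=2 even so k=1
i=0: a=12 ⇒ p=12, q=1
i=1: a=8 ⇒ p=97, q=8
fundamental: x₁=97, y₁=8  (since 9409 − 147·64 = 1)
(97+8√147)^2 = 18817 + 1552√147
(97+8√147)^3 = 3650401 + 301080√147

97 8
18817 1552
3650401 301080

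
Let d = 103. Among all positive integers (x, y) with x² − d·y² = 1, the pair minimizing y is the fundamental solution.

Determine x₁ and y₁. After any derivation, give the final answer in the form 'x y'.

227528 22419

√103 → a₀=10, period (6,1,2,1,1,9,1,1,2,1,6,20); ℓ=12 even so k=11
step 0: (10, 1)  from 10·(1,0) + (0,1)
…
step 2: (71, 7)  from 1·(61,6) + (10,1)
…
step 4: (274, 27)  from 1·(203,20) + (71,7)
…
step 6: (4567, 450)  from 9·(477,47) + (274,27)
…
step 8: (9611, 947)  from 1·(5044,497) + (4567,450)
step 9: (24266, 2391)  from 2·(9611,947) + (5044,497)
step 10: (33877, 3338)  from 1·(24266,2391) + (9611,947)
step 11: (227528, 22419)  from 6·(33877,3338) + (24266,2391)
fundamental: x₁=227528, y₁=22419  (since 51768990784 − 103·502611561 = 1)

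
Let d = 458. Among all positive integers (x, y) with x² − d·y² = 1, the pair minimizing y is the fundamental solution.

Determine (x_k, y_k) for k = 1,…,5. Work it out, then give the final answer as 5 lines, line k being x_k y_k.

d=458: √d = [21; 2,2,42] (ℓ=3, odd), read p_5/q_5
i=0: a=21 ⇒ p=21, q=1
i=1: a=2 ⇒ p=43, q=2
…
i=3: a=42 ⇒ p=4537, q=212
i=4: a=2 ⇒ p=9181, q=429
i=5: a=2 ⇒ p=22899, q=1070
(x₁, y₁) = (22899, 1070);  22899² − 458·1070² = 1 ✓
k=2:  x_2 = 22899·22899+458·1070·1070 = 1048728401,  y_2 = 22899·1070+1070·22899 = 49003860
k=3:  x_3 = 22899·1048728401+458·1070·49003860 = 48029663286099,  y_3 = 22899·49003860+1070·1048728401 = 2244278779210
k=4:  x_4 = 22899·48029663286099+458·1070·2244278779210 = 2199662518128033601,  y_4 = 22899·2244278779210+1070·48029663286099 = 102783479481255720
k=5:  x_5 = 22899·2199662518128033601+458·1070·102783479481255720 = 100740143957198019572499,  y_5 = 22899·102783479481255720+1070·2199662518128033601 = 4707277791038270685350

22899 1070
1048728401 49003860
48029663286099 2244278779210
2199662518128033601 102783479481255720
100740143957198019572499 4707277791038270685350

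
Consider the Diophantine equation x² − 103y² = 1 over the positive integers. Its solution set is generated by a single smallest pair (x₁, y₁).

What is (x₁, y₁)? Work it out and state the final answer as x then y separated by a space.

√103 = [10; 6,1,2,1,1,9,1,1,2,1,6,20, …], period ℓ=12 (even) → k=11
step 0: (10, 1)  from 10·(1,0) + (0,1)
…
step 2: (71, 7)  from 1·(61,6) + (10,1)
…
step 5: (477, 47)  from 1·(274,27) + (203,20)
…
step 8: (9611, 947)  from 1·(5044,497) + (4567,450)
step 9: (24266, 2391)  from 2·(9611,947) + (5044,497)
step 10: (33877, 3338)  from 1·(24266,2391) + (9611,947)
step 11: (227528, 22419)  from 6·(33877,3338) + (24266,2391)
→ (227528, 22419).  Check: 227528²=51768990784, 103·22419²=51768990783, difference 1.

227528 22419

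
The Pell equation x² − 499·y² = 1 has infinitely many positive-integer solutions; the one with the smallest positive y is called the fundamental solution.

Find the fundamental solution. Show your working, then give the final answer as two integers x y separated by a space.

4490 201

d=499: √d = [22; 2,1,21,1,2,44] (ℓ=6, even), read p_5/q_5
step 0: (22, 1)  from 22·(1,0) + (0,1)
step 1: (45, 2)  from 2·(22,1) + (1,0)
step 2: (67, 3)  from 1·(45,2) + (22,1)
step 3: (1452, 65)  from 21·(67,3) + (45,2)
step 4: (1519, 68)  from 1·(1452,65) + (67,3)
step 5: (4490, 201)  from 2·(1519,68) + (1452,65)
fundamental: x₁=4490, y₁=201  (since 20160100 − 499·40401 = 1)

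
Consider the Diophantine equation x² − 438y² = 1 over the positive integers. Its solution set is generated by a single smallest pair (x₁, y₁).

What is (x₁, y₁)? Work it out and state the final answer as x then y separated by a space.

√438 = [20; 1,12,1,40, …], period ℓ=4 (even) → k=3
step 0: (20, 1)  from 20·(1,0) + (0,1)
step 1: (21, 1)  from 1·(20,1) + (1,0)
step 2: (272, 13)  from 12·(21,1) + (20,1)
step 3: (293, 14)  from 1·(272,13) + (21,1)
(x₁, y₁) = (293, 14);  293² − 438·14² = 1 ✓

293 14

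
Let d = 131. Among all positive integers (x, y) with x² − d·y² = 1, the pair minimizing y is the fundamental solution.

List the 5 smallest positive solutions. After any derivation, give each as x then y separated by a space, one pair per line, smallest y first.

√131 = [11; 2,4,11,4,2,22, …], period ℓ=6 (even) → k=5
a_0=11:  p_0=11·1+0=11,  q_0=11·0+1=1
…
a_2=4:  p_2=4·23+11=103,  q_2=4·2+1=9
a_3=11:  p_3=11·103+23=1156,  q_3=11·9+2=101
a_4=4:  p_4=4·1156+103=4727,  q_4=4·101+9=413
a_5=2:  p_5=2·4727+1156=10610,  q_5=2·413+101=927
→ (10610, 927).  Check: 10610²=112572100, 131·927²=112572099, difference 1.
n=2: (10610,927)∘(10610,927) = (10610·10610+131·927·927, 10610·927+927·10610) = (225144199,19670940)
n=3: (225144199,19670940)∘(10610,927) = (10610·225144199+131·927·19670940, 10610·19670940+927·225144199) = (4777559892170,417417345873)
n=4: (4777559892170,417417345873)∘(10610,927) = (10610·4777559892170+131·927·417417345873, 10610·417417345873+927·4777559892170) = (101379820686703201,8857596059754120)
n=5: (101379820686703201,8857596059754120)∘(10610,927) = (10610·101379820686703201+131·927·8857596059754120, 10610·8857596059754120+927·101379820686703201) = (2151279790194282033050,187958187970565080527)

10610 927
225144199 19670940
4777559892170 417417345873
101379820686703201 8857596059754120
2151279790194282033050 187958187970565080527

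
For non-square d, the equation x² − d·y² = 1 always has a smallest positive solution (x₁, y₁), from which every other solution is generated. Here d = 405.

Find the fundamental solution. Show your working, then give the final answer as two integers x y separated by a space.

[20; 8,40] for √405; ℓ=2 ⇒ convergent index 1
step 0: (20, 1)  from 20·(1,0) + (0,1)
step 1: (161, 8)  from 8·(20,1) + (1,0)
fundamental: x₁=161, y₁=8  (since 25921 − 405·64 = 1)

161 8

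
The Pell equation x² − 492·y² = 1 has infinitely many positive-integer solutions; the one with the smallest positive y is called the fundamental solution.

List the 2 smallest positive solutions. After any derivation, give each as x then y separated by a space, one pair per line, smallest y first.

29767 1342
1772148577 79894628

√492 = [22; 5,1,1,10,1,1,5,44, …], period ℓ=8 (even) → k=7
i=0: a=22 ⇒ p=22, q=1
i=1: a=5 ⇒ p=111, q=5
i=2: a=1 ⇒ p=133, q=6
…
i=6: a=1 ⇒ p=5390, q=243
i=7: a=5 ⇒ p=29767, q=1342
→ (29767, 1342).  Check: 29767²=886074289, 492·1342²=886074288, difference 1.
(29767+1342√492)^2 = 1772148577 + 79894628√492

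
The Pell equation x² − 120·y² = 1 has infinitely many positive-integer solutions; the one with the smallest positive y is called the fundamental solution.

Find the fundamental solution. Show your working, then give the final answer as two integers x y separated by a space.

11 1

√120 = [10; 1,20, …], period ℓ=2 (even) → k=1
k=0  a_k=10  p_k/q_k = 10/1
k=1  a_k=1  p_k/q_k = 11/1
→ (11, 1).  Check: 11²=121, 120·1²=120, difference 1.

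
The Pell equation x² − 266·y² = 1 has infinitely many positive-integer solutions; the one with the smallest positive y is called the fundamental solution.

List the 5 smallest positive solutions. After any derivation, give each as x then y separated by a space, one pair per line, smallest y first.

685 42
938449 57540
1285674445 78829758
1761373051201 107996710920
2413079794470925 147955415130642

[16; 3,4,3,32] for √266; ℓ=4 ⇒ convergent index 3
step 0: (16, 1)  from 16·(1,0) + (0,1)
…
step 2: (212, 13)  from 4·(49,3) + (16,1)
step 3: (685, 42)  from 3·(212,13) + (49,3)
fundamental: x₁=685, y₁=42  (since 469225 − 266·1764 = 1)
(x_2, y_2) = (685·685 + 266·42·42, 685·42 + 42·685) = (938449, 57540)
(x_3, y_3) = (685·938449 + 266·42·57540, 685·57540 + 42·938449) = (1285674445, 78829758)
(x_4, y_4) = (685·1285674445 + 266·42·78829758, 685·78829758 + 42·1285674445) = (1761373051201, 107996710920)
(x_5, y_5) = (685·1761373051201 + 266·42·107996710920, 685·107996710920 + 42·1761373051201) = (2413079794470925, 147955415130642)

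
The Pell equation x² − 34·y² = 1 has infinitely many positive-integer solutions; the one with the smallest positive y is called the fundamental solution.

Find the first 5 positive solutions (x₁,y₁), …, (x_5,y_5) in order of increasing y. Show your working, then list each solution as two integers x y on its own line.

d=34: √d = [5; 1,4,1,10] (ℓ=4, even), read p_3/q_3
a_0=5:  p_0=5·1+0=5,  q_0=5·0+1=1
a_1=1:  p_1=1·5+1=6,  q_1=1·1+0=1
a_2=4:  p_2=4·6+5=29,  q_2=4·1+1=5
a_3=1:  p_3=1·29+6=35,  q_3=1·5+1=6
(x₁, y₁) = (35, 6);  35² − 34·6² = 1 ✓
n=2: (35,6)∘(35,6) = (35·35+34·6·6, 35·6+6·35) = (2449,420)
n=3: (2449,420)∘(35,6) = (35·2449+34·6·420, 35·420+6·2449) = (171395,29394)
n=4: (171395,29394)∘(35,6) = (35·171395+34·6·29394, 35·29394+6·171395) = (11995201,2057160)
n=5: (11995201,2057160)∘(35,6) = (35·11995201+34·6·2057160, 35·2057160+6·11995201) = (839492675,143971806)

35 6
2449 420
171395 29394
11995201 2057160
839492675 143971806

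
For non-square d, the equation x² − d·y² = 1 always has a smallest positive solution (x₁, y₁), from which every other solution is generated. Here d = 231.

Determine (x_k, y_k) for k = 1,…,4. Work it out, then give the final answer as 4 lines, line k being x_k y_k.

76 5
11551 760
1755676 115515
266851201 17557520

d=231: √d = [15; 5,30] (ℓ=2, even), read p_1/q_1
k=0  a_k=15  p_k/q_k = 15/1
k=1  a_k=5  p_k/q_k = 76/5
(x₁, y₁) = (76, 5);  76² − 231·5² = 1 ✓
k=2:  x_2 = 76·76+231·5·5 = 11551,  y_2 = 76·5+5·76 = 760
k=3:  x_3 = 76·11551+231·5·760 = 1755676,  y_3 = 76·760+5·11551 = 115515
k=4:  x_4 = 76·1755676+231·5·115515 = 266851201,  y_4 = 76·115515+5·1755676 = 17557520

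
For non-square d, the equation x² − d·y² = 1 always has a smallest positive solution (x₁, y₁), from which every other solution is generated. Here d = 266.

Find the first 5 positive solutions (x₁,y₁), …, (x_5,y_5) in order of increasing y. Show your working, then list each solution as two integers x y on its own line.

685 42
938449 57540
1285674445 78829758
1761373051201 107996710920
2413079794470925 147955415130642

d=266: √d = [16; 3,4,3,32] (ℓ=4, even), read p_3/q_3
a_0=16:  p_0=16·1+0=16,  q_0=16·0+1=1
…
a_2=4:  p_2=4·49+16=212,  q_2=4·3+1=13
a_3=3:  p_3=3·212+49=685,  q_3=3·13+3=42
fundamental: x₁=685, y₁=42  (since 469225 − 266·1764 = 1)
(x_2, y_2) = (685·685 + 266·42·42, 685·42 + 42·685) = (938449, 57540)
(x_3, y_3) = (685·938449 + 266·42·57540, 685·57540 + 42·938449) = (1285674445, 78829758)
(x_4, y_4) = (685·1285674445 + 266·42·78829758, 685·78829758 + 42·1285674445) = (1761373051201, 107996710920)
(x_5, y_5) = (685·1761373051201 + 266·42·107996710920, 685·107996710920 + 42·1761373051201) = (2413079794470925, 147955415130642)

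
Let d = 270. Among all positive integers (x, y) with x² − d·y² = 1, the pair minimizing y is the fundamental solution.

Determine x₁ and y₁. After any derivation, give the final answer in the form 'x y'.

√270 → a₀=16, period (2,3,6,3,2,32); ℓ=6 even so k=5
k=0  a_k=16  p_k/q_k = 16/1
k=1  a_k=2  p_k/q_k = 33/2
…
k=4  a_k=3  p_k/q_k = 2284/139
k=5  a_k=2  p_k/q_k = 5291/322
→ (5291, 322).  Check: 5291²=27994681, 270·322²=27994680, difference 1.

5291 322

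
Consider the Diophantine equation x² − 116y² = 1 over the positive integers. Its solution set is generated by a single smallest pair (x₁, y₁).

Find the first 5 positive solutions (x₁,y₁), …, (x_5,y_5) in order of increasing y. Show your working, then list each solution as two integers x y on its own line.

√116 = [10; 1,3,2,1,4,1,2,3,1,20, …], period ℓ=10 (even) → k=9
i=0: a=10 ⇒ p=10, q=1
i=1: a=1 ⇒ p=11, q=1
…
i=4: a=1 ⇒ p=140, q=13
i=5: a=4 ⇒ p=657, q=61
i=6: a=1 ⇒ p=797, q=74
…
i=8: a=3 ⇒ p=7550, q=701
i=9: a=1 ⇒ p=9801, q=910
(x₁, y₁) = (9801, 910);  9801² − 116·910² = 1 ✓
(x_2, y_2) = (9801·9801 + 116·910·910, 9801·910 + 910·9801) = (192119201, 17837820)
(x_3, y_3) = (9801·192119201 + 116·910·17837820, 9801·17837820 + 910·192119201) = (3765920568201, 349656946730)
(x_4, y_4) = (9801·3765920568201 + 116·910·349656946730, 9801·349656946730 + 910·3765920568201) = (73819574785756801, 6853975451963640)
(x_5, y_5) = (9801·73819574785756801 + 116·910·6853975451963640, 9801·6853975451963640 + 910·73819574785756801) = (1447011301184484245001, 134351626459734324550)

9801 910
192119201 17837820
3765920568201 349656946730
73819574785756801 6853975451963640
1447011301184484245001 134351626459734324550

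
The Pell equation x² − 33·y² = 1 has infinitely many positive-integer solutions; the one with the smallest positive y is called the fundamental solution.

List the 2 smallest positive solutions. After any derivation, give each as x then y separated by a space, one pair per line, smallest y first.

√33 = [5; 1,2,1,10, …], period ℓ=4 (even) → k=3
a_0=5:  p_0=5·1+0=5,  q_0=5·0+1=1
a_1=1:  p_1=1·5+1=6,  q_1=1·1+0=1
a_2=2:  p_2=2·6+5=17,  q_2=2·1+1=3
a_3=1:  p_3=1·17+6=23,  q_3=1·3+1=4
fundamental: x₁=23, y₁=4  (since 529 − 33·16 = 1)
(x_2, y_2) = (23·23 + 33·4·4, 23·4 + 4·23) = (1057, 184)

23 4
1057 184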